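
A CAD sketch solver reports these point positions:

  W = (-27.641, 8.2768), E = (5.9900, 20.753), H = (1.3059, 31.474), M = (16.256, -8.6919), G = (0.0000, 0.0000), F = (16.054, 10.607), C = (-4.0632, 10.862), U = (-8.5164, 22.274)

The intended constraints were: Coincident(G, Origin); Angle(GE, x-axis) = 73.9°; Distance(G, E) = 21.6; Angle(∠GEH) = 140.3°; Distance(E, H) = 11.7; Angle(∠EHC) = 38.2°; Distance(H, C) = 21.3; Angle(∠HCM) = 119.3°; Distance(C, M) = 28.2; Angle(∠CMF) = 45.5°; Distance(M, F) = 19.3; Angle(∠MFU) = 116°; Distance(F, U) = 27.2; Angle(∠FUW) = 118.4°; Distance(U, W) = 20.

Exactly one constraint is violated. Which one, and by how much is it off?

Distance(U, W) = 20 — off by 3.70.

G = (0.00, 0.00) ✓; GE at 73.90° ✓; |GE| = 21.60 ✓; ∠GEH = 140.3° ✓; |EH| = 11.70 ✓; ∠EHC = 38.20° ✓; |HC| = 21.30 ✓; ∠HCM = 119.3° ✓; |CM| = 28.20 ✓; ∠CMF = 45.50° ✓; |MF| = 19.30 ✓; ∠MFU = 116.0° ✓; |FU| = 27.20 ✓; ∠FUW = 118.4° ✓; |UW| = 23.70 ✗.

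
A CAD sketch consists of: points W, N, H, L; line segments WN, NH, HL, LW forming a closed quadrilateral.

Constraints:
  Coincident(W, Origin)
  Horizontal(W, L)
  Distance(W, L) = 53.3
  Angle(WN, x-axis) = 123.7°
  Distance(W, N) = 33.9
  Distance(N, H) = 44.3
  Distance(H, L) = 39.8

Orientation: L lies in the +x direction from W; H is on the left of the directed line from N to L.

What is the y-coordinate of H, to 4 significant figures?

28.47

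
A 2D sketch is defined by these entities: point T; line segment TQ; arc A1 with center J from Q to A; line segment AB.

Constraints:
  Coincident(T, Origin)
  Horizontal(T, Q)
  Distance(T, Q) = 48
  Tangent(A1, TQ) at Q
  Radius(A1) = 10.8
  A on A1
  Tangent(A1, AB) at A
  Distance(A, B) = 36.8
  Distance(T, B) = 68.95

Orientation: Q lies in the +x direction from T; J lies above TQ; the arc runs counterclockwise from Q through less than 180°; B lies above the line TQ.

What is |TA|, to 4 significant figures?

59.99

Checks: ∠(JQ, QT) = 90.00° ✓; |JQ| = 10.80 ✓; |JA| = 10.80 ✓; ∠(JA, AB) = 90.00° ✓; |AB| = 36.80 ✓; |TB| = 68.95 ✓.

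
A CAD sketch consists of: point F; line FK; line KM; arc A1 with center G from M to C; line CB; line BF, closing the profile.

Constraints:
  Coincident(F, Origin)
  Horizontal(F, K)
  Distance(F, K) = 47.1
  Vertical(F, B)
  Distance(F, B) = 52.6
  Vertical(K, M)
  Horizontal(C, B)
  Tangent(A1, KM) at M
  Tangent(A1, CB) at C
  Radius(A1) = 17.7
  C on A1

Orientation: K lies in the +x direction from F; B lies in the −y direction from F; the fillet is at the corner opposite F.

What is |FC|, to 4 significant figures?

60.26

F is at the origin; F and K share the same y with |FK| = 47.1 and K on the +x side, so K = (47.10, 0.000). F and B share the same x with |FB| = 52.6 and B on the −y side, so B = (0.000, -52.60). The virtual corner opposite F is at (47.10, -52.60). A1 meets KM tangentially, so GM is at right angles to KM and A1 meets CB tangentially, so GC is at right angles to CB, with radius 17.7, so the center G sits 17.7 in from both sides at G = (29.40, -34.90). That places the tangent points at M = (47.10, -34.90) on KM and C = (29.40, -52.60) on CB. Then |FC| = |C − F| = 60.26.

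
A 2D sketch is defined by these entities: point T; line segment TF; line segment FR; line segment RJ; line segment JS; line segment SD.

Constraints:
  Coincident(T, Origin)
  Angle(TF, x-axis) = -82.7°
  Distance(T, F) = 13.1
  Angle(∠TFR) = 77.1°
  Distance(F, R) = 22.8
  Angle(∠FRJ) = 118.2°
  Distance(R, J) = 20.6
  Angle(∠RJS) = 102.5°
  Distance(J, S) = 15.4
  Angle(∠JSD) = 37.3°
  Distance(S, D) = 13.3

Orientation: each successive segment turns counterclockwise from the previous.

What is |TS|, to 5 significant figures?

23.657

∠FRJ = 118.2° gives RJ at 82.000° from the x-axis; with |RJ| = 20.6, J = (25.929, 15.279). ∠RJS = 102.5° gives JS at 159.50° from the x-axis; with |JS| = 15.4, S = (11.504, 20.672). Then |TS| = |S − T| = 23.657.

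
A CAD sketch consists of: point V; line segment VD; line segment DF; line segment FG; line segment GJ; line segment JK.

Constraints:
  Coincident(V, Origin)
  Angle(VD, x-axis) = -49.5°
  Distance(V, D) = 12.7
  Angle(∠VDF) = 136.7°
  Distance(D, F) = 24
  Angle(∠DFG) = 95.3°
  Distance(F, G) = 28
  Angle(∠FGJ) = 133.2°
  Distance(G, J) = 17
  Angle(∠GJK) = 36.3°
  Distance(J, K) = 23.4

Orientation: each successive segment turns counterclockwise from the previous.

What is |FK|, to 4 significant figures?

18.51

∠FGJ = 133.2° gives GJ at 125.3° from the x-axis; with |GJ| = 17.0, J = (27.87, 29.06). ∠GJK = 36.3° gives JK at -91.00° from the x-axis; with |JK| = 23.4, K = (27.46, 5.667). Then |FK| = |K − F| = 18.51.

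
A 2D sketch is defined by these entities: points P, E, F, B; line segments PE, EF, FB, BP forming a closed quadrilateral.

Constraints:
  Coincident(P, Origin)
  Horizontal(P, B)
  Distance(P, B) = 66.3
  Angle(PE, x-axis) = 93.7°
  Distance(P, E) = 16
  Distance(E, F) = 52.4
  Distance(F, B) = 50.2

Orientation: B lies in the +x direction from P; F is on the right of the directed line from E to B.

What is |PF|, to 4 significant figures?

38.78

P is at the origin; PB is horizontal with |PB| = 66.3 and B in +x, so B = (66.3, 0). PE runs at 93.7° with |PE| = 16.0, so E = (-1.033, 15.97). F is determined by |EF| = 52.4 and |FB| = 50.2 together: it lies at the intersection of circle(E, 52.4) and circle(B, 50.2). With |EB| = 69.20, the foot of the radical line on EB is 36.23 from E and the perpendicular offset is √(52.4² − 36.23²) = 37.86. Taking the right-of-EB solution: F = (25.49, -29.23).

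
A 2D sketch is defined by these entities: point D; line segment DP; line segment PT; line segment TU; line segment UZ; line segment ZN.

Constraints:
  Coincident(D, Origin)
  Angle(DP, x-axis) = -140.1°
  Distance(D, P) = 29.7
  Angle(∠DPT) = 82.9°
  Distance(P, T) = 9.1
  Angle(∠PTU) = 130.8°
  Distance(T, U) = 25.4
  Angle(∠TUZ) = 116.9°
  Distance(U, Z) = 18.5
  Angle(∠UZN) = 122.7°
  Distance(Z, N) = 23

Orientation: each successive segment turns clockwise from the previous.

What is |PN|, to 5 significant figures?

40.688

∠TUZ = 116.9° gives UZ at 10.500° from the x-axis; with |UZ| = 18.5, Z = (-2.3527, 16.336). ∠UZN = 122.7° gives ZN at -46.800° from the x-axis; with |ZN| = 23.0, N = (13.392, -0.43024). Then |PN| = |N − P| = 40.688.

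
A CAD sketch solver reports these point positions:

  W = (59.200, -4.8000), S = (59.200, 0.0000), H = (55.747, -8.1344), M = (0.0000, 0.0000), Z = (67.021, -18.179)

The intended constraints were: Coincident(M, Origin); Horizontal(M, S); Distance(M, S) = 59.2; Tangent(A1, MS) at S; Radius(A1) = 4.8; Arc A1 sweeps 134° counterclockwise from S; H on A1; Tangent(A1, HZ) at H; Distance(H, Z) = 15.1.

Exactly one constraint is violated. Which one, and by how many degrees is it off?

Tangent(A1, HZ) at H — off by 4.30°.

M = (0.00, 0.00) ✓; M.y = 0.00, S.y = 0.00 ✓; |MS| = 59.20 ✓; ∠(WS, SM) = 90.00° ✓; |WS| = 4.800 ✓; bearing(W→H) − bearing(W→S) = 134.0° ✓; |WH| = 4.800 ✓; ∠(WH, HZ) = 85.70° ✗; |HZ| = 15.10 ✓.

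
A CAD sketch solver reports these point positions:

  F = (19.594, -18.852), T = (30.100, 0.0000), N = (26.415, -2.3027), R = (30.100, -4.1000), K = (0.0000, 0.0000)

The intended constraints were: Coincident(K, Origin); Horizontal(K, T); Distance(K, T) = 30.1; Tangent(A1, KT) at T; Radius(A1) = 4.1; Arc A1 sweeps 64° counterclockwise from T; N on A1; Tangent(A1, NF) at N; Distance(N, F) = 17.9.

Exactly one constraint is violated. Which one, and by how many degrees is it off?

Tangent(A1, NF) at N — off by 3.60°.

K = (0.00, 0.00) ✓; K.y = 0.00, T.y = 0.00 ✓; |KT| = 30.10 ✓; ∠(RT, TK) = 90.00° ✓; |RT| = 4.100 ✓; bearing(R→N) − bearing(R→T) = 64.00° ✓; |RN| = 4.100 ✓; ∠(RN, NF) = 86.40° ✗; |NF| = 17.90 ✓.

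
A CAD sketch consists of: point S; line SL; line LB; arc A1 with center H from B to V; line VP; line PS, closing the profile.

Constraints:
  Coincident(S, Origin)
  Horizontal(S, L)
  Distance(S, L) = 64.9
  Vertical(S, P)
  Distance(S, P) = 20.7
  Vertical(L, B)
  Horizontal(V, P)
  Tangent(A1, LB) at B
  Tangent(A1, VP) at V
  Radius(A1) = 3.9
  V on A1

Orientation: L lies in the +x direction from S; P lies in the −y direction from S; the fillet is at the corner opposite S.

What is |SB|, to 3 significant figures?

67.0

S is at the origin; SL is horizontal with |SL| = 64.9 and L on the +x side, so L = (64.9, 0.00). S and P share the same x with |SP| = 20.7 and P on the −y side, so P = (0.00, -20.7). The virtual corner opposite S is at (64.9, -20.7). The tangent condition forces HB to be normal to LB and A1 meets VP tangentially, so HV is at right angles to VP, with radius 3.9, so the center H sits 3.9 in from both sides at H = (61.0, -16.8). That places the tangent points at B = (64.9, -16.8) on LB and V = (61.0, -20.7) on VP. Then |SB| = |B − S| = 67.0.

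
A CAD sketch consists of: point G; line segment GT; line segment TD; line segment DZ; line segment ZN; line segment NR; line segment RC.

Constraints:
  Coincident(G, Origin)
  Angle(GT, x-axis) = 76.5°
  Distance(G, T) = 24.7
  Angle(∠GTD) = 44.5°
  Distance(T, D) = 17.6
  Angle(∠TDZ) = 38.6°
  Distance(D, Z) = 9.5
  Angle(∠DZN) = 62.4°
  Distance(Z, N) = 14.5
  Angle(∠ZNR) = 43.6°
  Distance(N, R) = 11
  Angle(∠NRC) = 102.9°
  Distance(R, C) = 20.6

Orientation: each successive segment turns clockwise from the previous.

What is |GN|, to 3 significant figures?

27.6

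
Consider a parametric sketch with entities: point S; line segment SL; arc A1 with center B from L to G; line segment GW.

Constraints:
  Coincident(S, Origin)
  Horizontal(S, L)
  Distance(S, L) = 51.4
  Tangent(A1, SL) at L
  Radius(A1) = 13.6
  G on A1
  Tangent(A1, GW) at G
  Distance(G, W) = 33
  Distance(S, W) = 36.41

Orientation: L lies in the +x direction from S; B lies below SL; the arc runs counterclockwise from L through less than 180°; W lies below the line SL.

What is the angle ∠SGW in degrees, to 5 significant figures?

57.516°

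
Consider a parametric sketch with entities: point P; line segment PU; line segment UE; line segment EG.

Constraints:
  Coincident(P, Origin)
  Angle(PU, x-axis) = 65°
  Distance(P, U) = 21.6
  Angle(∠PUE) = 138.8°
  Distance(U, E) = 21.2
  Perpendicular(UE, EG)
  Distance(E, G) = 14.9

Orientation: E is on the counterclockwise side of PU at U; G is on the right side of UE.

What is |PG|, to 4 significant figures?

47.45

∠PUE = 138.8°, so UE runs at 65.0° + (180° − 138.8°) = 106.2° from the x-axis; with |UE| = 21.2, E = U + 21.2·(cos 106.2°, sin 106.2°) = (3.214, 39.93). UE is perpendicular to EG; with |EG| = 14.9 on the right of UE, G = E + 14.9·(0.9603, 0.2790) = (17.52, 44.09). Then |PG| = |G − P| = 47.45.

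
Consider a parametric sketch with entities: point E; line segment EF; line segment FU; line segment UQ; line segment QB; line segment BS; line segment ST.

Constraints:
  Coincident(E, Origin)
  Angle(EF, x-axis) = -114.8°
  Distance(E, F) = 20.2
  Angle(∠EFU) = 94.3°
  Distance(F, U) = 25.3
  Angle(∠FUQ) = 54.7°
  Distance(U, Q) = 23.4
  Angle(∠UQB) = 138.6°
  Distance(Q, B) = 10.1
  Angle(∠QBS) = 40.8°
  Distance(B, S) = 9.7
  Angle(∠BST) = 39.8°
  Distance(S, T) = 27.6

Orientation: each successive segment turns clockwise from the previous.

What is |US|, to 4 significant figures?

22.27

E is at the origin; EF runs at -114.8° with length 20.2, so F = (-8.473, -18.34). ∠EFU = 94.3° gives FU at 159.5° from the x-axis; with |FU| = 25.3, U = (-32.17, -9.477). ∠FUQ = 54.7° gives UQ at 34.20° from the x-axis; with |UQ| = 23.4, Q = (-12.82, 3.676). ∠UQB = 138.6° gives QB at -7.200° from the x-axis; with |QB| = 10.1, B = (-2.797, 2.410). ∠QBS = 40.8° gives BS at -146.4° from the x-axis; with |BS| = 9.7, S = (-10.88, -2.958). Then |US| = |S − U| = 22.27.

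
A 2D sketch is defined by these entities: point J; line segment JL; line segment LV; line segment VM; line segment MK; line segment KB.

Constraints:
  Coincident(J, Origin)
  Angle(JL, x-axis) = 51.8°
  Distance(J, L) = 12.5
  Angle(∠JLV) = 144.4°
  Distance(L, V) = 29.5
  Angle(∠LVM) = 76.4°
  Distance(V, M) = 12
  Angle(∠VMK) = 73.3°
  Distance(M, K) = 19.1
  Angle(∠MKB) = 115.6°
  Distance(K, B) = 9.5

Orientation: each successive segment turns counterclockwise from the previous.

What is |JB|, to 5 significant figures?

25.750

J is at the origin; JL runs at 51.8° with length 12.5, so L = (7.7301, 9.8232). ∠JLV = 144.4° gives LV at 87.400° from the x-axis; with |LV| = 29.5, V = (9.0683, 39.293). ∠LVM = 76.4° gives VM at -169.00° from the x-axis; with |VM| = 12.0, M = (-2.7112, 37.003). ∠VMK = 73.3° gives MK at -62.300° from the x-axis; with |MK| = 19.1, K = (6.1673, 20.092). ∠MKB = 115.6° gives KB at 2.1000° from the x-axis; with |KB| = 9.5, B = (15.661, 20.440). Then |JB| = |B − J| = 25.750.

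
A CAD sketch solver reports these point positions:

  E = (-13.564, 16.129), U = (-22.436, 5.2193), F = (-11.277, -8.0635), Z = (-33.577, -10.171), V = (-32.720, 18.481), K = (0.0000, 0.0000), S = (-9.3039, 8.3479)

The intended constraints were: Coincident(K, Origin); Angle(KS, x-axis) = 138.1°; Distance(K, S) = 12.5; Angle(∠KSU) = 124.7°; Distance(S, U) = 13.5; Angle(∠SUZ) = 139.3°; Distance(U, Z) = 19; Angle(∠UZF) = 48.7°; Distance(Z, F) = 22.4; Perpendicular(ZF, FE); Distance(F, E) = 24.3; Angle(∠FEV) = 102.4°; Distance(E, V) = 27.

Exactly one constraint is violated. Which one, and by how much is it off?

Distance(E, V) = 27 — off by 7.70.

K = (0.00, 0.00) ✓; KS at 138.1° ✓; |KS| = 12.50 ✓; ∠KSU = 124.7° ✓; |SU| = 13.50 ✓; ∠SUZ = 139.3° ✓; |UZ| = 19.00 ✓; ∠UZF = 48.70° ✓; |ZF| = 22.40 ✓; ∠(ZF, FE) = 90.00° ✓; |FE| = 24.30 ✓; ∠FEV = 102.4° ✓; |EV| = 19.30 ✗.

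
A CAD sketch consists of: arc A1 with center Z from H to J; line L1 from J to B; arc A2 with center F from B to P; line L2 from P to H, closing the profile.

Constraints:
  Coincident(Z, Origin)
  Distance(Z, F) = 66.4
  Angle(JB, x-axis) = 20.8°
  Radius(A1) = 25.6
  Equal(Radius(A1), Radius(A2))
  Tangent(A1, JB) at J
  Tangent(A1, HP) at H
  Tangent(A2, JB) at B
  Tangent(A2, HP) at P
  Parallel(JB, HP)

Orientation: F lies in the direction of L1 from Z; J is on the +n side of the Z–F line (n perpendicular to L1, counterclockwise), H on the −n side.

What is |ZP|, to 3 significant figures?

71.2

Tangency of A1 to both parallel lines with radius 25.6 puts J and H at Z ± 25.6·n: J = (-9.09, 23.9), H = (9.09, -23.9). Equal radii place B and P the same way about F: B = F + 25.6·n = (53.0, 47.5), P = F − 25.6·n = (71.2, -0.352). Then |ZP| = |P − Z| = 71.2.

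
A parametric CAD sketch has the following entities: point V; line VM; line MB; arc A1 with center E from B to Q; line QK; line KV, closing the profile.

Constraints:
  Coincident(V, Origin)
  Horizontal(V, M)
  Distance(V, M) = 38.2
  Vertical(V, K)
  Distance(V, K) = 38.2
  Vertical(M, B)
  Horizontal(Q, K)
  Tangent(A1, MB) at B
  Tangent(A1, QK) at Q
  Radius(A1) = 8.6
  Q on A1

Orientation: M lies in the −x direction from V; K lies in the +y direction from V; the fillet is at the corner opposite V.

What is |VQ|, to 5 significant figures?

48.326

The virtual corner opposite V is at (-38.200, 38.200). Since A1 is tangent to MB there, EB ⟂ MB and since A1 is tangent to QK there, EQ ⟂ QK, with radius 8.6, so the center E sits 8.6 in from both sides at E = (-29.600, 29.600). That places the tangent points at B = (-38.200, 29.600) on MB and Q = (-29.600, 38.200) on QK. Then |VQ| = |Q − V| = 48.326.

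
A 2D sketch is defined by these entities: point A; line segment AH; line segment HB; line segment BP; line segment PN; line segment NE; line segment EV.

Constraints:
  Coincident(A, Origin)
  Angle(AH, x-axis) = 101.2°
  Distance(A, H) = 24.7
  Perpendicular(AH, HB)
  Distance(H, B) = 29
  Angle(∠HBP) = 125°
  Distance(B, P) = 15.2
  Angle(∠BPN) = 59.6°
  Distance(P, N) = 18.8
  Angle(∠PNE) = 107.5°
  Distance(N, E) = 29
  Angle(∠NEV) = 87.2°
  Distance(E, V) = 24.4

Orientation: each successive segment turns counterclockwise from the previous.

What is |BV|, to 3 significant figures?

21.1

A is at the origin; AH runs at 101.2° with length 24.7, so H = (-4.80, 24.2). AH is perpendicular to HB, so HB runs at -169°; with |HB| = 29.0, B = (-33.2, 18.6). ∠HBP = 125.0° gives BP at -114° from the x-axis; with |BP| = 15.2, P = (-39.4, 4.69). ∠BPN = 59.6° gives PN at 6.60° from the x-axis; with |PN| = 18.8, N = (-20.7, 6.85). ∠PNE = 107.5° gives NE at 79.1° from the x-axis; with |NE| = 29.0, E = (-15.2, 35.3). ∠NEV = 87.2° gives EV at 172° from the x-axis; with |EV| = 24.4, V = (-39.4, 38.8). Then |BV| = |V − B| = 21.1.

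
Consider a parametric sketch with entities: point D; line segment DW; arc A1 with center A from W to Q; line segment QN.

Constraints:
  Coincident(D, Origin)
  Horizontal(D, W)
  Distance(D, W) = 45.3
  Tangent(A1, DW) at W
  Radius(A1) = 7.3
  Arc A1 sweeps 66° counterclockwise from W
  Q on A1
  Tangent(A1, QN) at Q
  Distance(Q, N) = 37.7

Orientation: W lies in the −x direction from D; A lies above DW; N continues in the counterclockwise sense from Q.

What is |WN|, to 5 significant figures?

44.580

D is at the origin; DW is horizontal with |DW| = 45.3 and W on the −x side, so W = (-45.300, 0.0000). The tangent condition forces AW to be normal to DW, so A = W + (0, 7.3) = (-45.300, 7.3000). On A1, W sits at bearing -90° from A; a 66° counterclockwise sweep puts Q at bearing -24°, so Q = A + 7.3·(cos -24°, sin -24°) = (-38.631, 4.3308). Tangency of A1 to QN means the radius AQ is perpendicular to QN, so QN runs along (−sin -24°, cos -24°); with |QN| = 37.7, N = (-23.297, 38.771). Then |WN| = |N − W| = 44.580.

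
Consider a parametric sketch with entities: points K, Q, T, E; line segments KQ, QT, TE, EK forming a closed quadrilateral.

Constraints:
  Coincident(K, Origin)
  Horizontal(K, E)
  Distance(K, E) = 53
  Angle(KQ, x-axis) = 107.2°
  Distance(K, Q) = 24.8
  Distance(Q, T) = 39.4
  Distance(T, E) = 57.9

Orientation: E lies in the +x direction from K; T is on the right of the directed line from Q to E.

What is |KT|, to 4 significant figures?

15.70

Checks: |QT| = 39.40 ✓; |TE| = 57.90 ✓.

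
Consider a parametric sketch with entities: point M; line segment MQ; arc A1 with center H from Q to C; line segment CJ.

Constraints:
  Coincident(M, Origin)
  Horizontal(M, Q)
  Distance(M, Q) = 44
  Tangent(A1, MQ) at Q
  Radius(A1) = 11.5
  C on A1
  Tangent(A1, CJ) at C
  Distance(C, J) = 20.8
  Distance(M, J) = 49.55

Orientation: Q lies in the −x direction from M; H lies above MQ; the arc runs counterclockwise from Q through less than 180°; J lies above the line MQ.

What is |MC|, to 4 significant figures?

35.31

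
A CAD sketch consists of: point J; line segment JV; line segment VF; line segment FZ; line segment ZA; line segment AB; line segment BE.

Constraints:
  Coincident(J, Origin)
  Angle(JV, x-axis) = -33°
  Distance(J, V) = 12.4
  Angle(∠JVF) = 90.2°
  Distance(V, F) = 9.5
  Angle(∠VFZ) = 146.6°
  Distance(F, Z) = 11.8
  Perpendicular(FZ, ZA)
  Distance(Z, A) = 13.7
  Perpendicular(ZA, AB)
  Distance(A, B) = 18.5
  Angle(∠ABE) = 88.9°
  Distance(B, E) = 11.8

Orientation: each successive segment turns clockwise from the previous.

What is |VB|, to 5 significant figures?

8.5594

FZ ⟂ ZA, so ZA runs at 113.80°; with |ZA| = 13.7, A = (-11.072, -6.9658). ZA is perpendicular to AB, so AB runs at 23.800°; with |AB| = 18.5, B = (5.8549, 0.49979). Then |VB| = |B − V| = 8.5594.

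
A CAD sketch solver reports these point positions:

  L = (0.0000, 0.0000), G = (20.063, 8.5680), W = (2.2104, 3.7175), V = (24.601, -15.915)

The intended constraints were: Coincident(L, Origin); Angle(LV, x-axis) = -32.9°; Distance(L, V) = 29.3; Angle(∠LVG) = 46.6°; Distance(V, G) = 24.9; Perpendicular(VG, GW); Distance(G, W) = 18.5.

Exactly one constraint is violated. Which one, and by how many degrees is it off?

Perpendicular(VG, GW) — off by 4.70°.

L = (0.00, 0.00) ✓; LV at -32.90° ✓; |LV| = 29.30 ✓; ∠LVG = 46.60° ✓; |VG| = 24.90 ✓; ∠(VG, GW) = 94.70° ✗; |GW| = 18.50 ✓.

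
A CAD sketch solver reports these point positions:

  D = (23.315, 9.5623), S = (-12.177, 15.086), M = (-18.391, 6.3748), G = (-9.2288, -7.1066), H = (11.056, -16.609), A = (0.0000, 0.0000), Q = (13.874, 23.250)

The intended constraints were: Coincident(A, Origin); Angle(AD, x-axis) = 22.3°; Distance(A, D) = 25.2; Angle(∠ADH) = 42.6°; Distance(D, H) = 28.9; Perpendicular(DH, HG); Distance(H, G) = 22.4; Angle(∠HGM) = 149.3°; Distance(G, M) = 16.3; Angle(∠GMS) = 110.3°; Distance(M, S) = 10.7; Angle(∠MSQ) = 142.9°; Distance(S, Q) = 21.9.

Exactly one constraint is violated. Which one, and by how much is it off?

Distance(S, Q) = 21.9 — off by 5.40.

A = (0.00, 0.00) ✓; AD at 22.30° ✓; |AD| = 25.20 ✓; ∠ADH = 42.60° ✓; |DH| = 28.90 ✓; ∠(DH, HG) = 90.00° ✓; |HG| = 22.40 ✓; ∠HGM = 149.3° ✓; |GM| = 16.30 ✓; ∠GMS = 110.3° ✓; |MS| = 10.70 ✓; ∠MSQ = 142.9° ✓; |SQ| = 27.30 ✗.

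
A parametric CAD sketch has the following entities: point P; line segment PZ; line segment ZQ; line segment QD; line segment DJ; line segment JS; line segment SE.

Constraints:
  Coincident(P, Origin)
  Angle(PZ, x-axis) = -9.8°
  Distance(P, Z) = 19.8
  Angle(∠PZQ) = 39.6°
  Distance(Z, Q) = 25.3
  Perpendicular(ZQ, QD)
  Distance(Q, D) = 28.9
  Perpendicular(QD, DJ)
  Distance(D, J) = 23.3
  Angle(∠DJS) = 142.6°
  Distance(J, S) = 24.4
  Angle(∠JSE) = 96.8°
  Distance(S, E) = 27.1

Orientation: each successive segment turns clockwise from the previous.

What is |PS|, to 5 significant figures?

32.672

P is at the origin; PZ runs at -9.8° with length 19.8, so Z = (19.511, -3.3701). ∠PZQ = 39.6° gives ZQ at -150.20° from the x-axis; with |ZQ| = 25.3, Q = (-2.4434, -15.944). ZQ is perpendicular to QD, so QD runs at 119.80°; with |QD| = 28.9, D = (-16.806, 9.1348). QD ⟂ DJ, so DJ runs at 29.800°; with |DJ| = 23.3, J = (3.4130, 20.714). ∠DJS = 142.6° gives JS at -7.6000° from the x-axis; with |JS| = 24.4, S = (27.599, 17.487). Then |PS| = |S − P| = 32.672.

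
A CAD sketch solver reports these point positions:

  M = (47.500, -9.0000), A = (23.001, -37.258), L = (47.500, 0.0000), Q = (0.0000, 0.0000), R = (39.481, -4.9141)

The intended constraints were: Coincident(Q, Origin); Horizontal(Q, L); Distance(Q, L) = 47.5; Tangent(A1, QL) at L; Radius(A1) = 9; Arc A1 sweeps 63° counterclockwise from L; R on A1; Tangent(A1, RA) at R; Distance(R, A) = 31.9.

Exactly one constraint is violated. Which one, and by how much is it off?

Distance(R, A) = 31.9 — off by 4.40.

Q = (0.00, 0.00) ✓; Q.y = 0.00, L.y = 0.00 ✓; |QL| = 47.50 ✓; ∠(ML, LQ) = 90.00° ✓; |ML| = 9.000 ✓; bearing(M→R) − bearing(M→L) = 63.00° ✓; |MR| = 9.000 ✓; ∠(MR, RA) = 90.00° ✓; |RA| = 36.30 ✗.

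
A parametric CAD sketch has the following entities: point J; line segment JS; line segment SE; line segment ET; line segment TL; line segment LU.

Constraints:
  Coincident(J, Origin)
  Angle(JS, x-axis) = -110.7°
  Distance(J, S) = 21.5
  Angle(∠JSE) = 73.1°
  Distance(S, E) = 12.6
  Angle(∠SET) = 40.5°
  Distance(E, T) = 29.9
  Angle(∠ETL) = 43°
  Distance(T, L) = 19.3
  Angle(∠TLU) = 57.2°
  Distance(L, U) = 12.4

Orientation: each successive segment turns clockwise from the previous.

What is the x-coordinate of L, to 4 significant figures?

-1.152

J is at the origin; JS runs at -110.7° with length 21.5, so S = (-7.600, -20.11). ∠JSE = 73.1° gives SE at 142.4° from the x-axis; with |SE| = 12.6, E = (-17.58, -12.42). ∠SET = 40.5° gives ET at 2.900° from the x-axis; with |ET| = 29.9, T = (12.28, -10.91). ∠ETL = 43.0° gives TL at -134.1° from the x-axis; with |TL| = 19.3, L = (-1.152, -24.77). So L.x = -1.152.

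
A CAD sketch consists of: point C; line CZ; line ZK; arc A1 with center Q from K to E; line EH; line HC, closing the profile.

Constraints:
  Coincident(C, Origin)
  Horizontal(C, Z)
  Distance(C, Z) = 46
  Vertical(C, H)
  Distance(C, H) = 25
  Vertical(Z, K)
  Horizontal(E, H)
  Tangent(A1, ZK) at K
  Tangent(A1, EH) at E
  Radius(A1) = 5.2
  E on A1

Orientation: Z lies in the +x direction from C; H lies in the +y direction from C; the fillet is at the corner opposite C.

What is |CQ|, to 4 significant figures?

45.35

CH is vertical with |CH| = 25.0 and H on the +y side, so H = (0.000, 25.00). The virtual corner opposite C is at (46.00, 25.00). A1 meets ZK tangentially, so QK is at right angles to ZK and A1 meets EH tangentially, so QE is at right angles to EH, with radius 5.2, so the center Q sits 5.2 in from both sides at Q = (40.80, 19.80). Then |CQ| = |Q − C| = 45.35.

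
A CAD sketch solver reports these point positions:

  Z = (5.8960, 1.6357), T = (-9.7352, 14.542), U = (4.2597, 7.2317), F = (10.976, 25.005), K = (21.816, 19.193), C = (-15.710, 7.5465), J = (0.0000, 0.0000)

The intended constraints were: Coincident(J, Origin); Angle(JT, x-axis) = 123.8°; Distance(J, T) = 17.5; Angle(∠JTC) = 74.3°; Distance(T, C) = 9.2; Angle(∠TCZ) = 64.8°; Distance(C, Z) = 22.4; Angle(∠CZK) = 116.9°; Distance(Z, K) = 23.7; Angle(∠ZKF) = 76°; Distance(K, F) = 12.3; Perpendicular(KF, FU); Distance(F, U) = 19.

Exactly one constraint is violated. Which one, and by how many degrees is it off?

Perpendicular(KF, FU) — off by 7.50°.

J = (0.00, 0.00) ✓; JT at 123.8° ✓; |JT| = 17.50 ✓; ∠JTC = 74.30° ✓; |TC| = 9.200 ✓; ∠TCZ = 64.80° ✓; |CZ| = 22.40 ✓; ∠CZK = 116.9° ✓; |ZK| = 23.70 ✓; ∠ZKF = 76.00° ✓; |KF| = 12.30 ✓; ∠(KF, FU) = 97.50° ✗; |FU| = 19.00 ✓.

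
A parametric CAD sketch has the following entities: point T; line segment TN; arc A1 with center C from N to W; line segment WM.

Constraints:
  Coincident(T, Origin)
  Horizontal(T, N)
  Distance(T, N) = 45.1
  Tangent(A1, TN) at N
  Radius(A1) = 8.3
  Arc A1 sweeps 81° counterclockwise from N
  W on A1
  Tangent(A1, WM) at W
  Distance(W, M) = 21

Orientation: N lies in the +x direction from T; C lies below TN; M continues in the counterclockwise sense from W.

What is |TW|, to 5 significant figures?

37.561

T is at the origin; T and N share the same y with |TN| = 45.1 and N on the +x side, so N = (45.100, 0.0000). Since A1 is tangent to TN there, CN ⟂ TN, so C = N + (0, -8.3) = (45.100, -8.3000). On A1, N sits at bearing 90° from C; an 81° counterclockwise sweep puts W at bearing 171°, so W = C + 8.3·(cos 171°, sin 171°) = (36.902, -7.0016). Then |TW| = |W − T| = 37.561.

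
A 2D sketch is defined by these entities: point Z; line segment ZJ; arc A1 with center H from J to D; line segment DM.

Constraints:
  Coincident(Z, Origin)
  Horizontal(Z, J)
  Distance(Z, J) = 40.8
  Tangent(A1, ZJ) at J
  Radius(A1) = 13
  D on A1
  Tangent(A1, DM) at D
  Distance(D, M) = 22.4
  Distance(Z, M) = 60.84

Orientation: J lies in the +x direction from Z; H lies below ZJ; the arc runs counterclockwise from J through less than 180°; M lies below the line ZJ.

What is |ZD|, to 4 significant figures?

38.65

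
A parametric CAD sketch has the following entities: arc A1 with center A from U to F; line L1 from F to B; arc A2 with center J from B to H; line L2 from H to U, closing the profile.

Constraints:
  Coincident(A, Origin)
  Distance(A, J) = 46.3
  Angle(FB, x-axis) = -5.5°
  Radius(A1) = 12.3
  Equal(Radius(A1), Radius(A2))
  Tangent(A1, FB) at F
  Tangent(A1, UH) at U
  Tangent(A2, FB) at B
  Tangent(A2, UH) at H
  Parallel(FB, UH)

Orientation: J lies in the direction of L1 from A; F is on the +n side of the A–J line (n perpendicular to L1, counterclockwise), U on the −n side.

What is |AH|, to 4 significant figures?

47.91

Tangency of A1 to both parallel lines with radius 12.3 puts F and U at A ± 12.3·n: F = (1.179, 12.24), U = (-1.179, -12.24). Equal radii place B and H the same way about J: B = J + 12.3·n = (47.27, 7.806), H = J − 12.3·n = (44.91, -16.68). Then |AH| = |H − A| = 47.91.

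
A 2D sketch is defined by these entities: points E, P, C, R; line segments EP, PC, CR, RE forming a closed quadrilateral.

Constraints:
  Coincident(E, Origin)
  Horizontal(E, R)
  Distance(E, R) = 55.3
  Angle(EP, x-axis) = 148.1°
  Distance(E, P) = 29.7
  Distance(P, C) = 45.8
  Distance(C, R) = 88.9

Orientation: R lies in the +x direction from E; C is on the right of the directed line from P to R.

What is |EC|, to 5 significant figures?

41.298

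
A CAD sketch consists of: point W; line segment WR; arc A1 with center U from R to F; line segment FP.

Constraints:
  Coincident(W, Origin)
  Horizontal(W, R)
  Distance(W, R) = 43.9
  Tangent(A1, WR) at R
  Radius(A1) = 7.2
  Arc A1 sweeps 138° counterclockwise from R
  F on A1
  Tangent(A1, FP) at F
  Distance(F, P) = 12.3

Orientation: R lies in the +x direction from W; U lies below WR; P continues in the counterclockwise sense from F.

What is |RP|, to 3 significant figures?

21.2

W is at the origin; WR is horizontal with |WR| = 43.9 and R on the +x side, so R = (43.9, 0.00). The tangent condition forces UR to be normal to WR, so U = R + (0, -7.2) = (43.9, -7.20). On A1, R sits at bearing 90° from U; a 138° counterclockwise sweep puts F at bearing 228°, so F = U + 7.2·(cos 228°, sin 228°) = (39.1, -12.6). Tangency of A1 to FP means the radius UF is perpendicular to FP, so FP runs along (−sin 228°, cos 228°); with |FP| = 12.3, P = (48.2, -20.8). Then |RP| = |P − R| = 21.2.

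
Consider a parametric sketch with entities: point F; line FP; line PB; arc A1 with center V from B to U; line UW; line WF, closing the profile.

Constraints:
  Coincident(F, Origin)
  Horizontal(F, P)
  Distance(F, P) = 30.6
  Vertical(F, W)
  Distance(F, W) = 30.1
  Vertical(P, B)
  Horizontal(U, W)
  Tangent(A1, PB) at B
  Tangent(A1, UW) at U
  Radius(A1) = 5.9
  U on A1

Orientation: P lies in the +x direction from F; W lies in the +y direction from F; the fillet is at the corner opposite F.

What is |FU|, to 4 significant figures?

38.94

F is at the origin; FP is horizontal with |FP| = 30.6 and P on the +x side, so P = (30.60, 0.000). FW is vertical with |FW| = 30.1 and W on the +y side, so W = (0.000, 30.10). The virtual corner opposite F is at (30.60, 30.10). Since A1 is tangent to PB there, VB ⟂ PB and the tangent condition forces VU to be normal to UW, with radius 5.9, so the center V sits 5.9 in from both sides at V = (24.70, 24.20). That places the tangent points at B = (30.60, 24.20) on PB and U = (24.70, 30.10) on UW. Then |FU| = |U − F| = 38.94.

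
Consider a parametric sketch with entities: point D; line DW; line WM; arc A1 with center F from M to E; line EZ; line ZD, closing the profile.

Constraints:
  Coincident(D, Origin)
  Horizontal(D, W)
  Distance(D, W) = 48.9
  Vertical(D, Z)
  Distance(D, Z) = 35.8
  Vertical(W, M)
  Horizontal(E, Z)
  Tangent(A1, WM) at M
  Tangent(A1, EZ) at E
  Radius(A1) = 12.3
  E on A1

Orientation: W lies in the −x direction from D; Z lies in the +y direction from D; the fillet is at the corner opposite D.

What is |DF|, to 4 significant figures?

43.49

D is at the origin; D and W share the same y with |DW| = 48.9 and W on the −x side, so W = (-48.90, 0.000). DZ is vertical with |DZ| = 35.8 and Z on the +y side, so Z = (0.000, 35.80). The virtual corner opposite D is at (-48.90, 35.80). A1 meets WM tangentially, so FM is at right angles to WM and since A1 is tangent to EZ there, FE ⟂ EZ, with radius 12.3, so the center F sits 12.3 in from both sides at F = (-36.60, 23.50). Then |DF| = |F − D| = 43.49.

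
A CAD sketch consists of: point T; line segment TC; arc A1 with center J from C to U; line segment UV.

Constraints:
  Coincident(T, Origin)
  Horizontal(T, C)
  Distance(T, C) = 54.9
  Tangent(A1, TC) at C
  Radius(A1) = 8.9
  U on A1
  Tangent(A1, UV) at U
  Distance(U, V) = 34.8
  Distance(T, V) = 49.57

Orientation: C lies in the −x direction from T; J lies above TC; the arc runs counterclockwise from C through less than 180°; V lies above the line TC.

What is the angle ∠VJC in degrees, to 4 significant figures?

142.0°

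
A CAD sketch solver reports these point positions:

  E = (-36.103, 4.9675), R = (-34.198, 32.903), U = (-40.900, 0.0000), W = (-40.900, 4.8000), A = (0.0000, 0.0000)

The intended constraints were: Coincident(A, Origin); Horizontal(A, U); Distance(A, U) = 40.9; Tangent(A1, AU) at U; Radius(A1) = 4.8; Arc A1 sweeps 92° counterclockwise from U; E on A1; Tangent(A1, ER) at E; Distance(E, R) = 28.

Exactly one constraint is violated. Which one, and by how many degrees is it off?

Tangent(A1, ER) at E — off by 5.90°.

A = (0.00, 0.00) ✓; A.y = 0.00, U.y = 0.00 ✓; |AU| = 40.90 ✓; ∠(WU, UA) = 90.00° ✓; |WU| = 4.800 ✓; bearing(W→E) − bearing(W→U) = 92.00° ✓; |WE| = 4.800 ✓; ∠(WE, ER) = 95.90° ✗; |ER| = 28.00 ✓.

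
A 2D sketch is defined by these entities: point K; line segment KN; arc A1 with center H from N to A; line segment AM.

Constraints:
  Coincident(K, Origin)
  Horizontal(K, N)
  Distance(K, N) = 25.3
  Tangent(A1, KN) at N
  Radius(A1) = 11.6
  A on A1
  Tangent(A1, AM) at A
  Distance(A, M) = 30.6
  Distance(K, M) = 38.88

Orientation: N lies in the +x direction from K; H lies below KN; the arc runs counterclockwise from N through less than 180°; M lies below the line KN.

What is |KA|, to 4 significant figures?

16.54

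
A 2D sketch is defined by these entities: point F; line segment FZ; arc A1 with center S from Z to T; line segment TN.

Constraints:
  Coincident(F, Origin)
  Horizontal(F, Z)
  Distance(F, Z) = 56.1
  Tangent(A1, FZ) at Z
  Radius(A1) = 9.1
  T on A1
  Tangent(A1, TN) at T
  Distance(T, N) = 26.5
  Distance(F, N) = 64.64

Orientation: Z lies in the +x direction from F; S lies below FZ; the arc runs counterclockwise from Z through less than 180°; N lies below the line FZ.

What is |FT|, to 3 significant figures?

48.5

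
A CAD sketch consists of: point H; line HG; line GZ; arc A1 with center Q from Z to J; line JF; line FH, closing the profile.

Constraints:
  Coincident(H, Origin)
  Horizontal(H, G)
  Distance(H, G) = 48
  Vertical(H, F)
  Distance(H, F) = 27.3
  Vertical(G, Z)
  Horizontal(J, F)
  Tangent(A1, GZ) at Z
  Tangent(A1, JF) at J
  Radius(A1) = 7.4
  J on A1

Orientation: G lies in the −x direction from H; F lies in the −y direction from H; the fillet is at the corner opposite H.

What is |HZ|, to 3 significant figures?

52.0

H is at the origin; H and G share the same y with |HG| = 48.0 and G on the −x side, so G = (-48.0, 0.00). HF is vertical with |HF| = 27.3 and F on the −y side, so F = (0.00, -27.3). The virtual corner opposite H is at (-48.0, -27.3). The tangent condition forces QZ to be normal to GZ and tangency of A1 to JF means the radius QJ is perpendicular to JF, with radius 7.4, so the center Q sits 7.4 in from both sides at Q = (-40.6, -19.9). That places the tangent points at Z = (-48.0, -19.9) on GZ and J = (-40.6, -27.3) on JF. Then |HZ| = |Z − H| = 52.0.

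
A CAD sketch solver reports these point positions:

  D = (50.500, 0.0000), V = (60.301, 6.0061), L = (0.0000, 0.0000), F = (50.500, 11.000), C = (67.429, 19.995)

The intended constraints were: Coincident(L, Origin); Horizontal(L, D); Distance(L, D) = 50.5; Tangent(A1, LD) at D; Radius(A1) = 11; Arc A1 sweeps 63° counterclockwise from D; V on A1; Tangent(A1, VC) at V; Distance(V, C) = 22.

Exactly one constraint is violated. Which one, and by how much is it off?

Distance(V, C) = 22 — off by 6.30.

L = (0.00, 0.00) ✓; L.y = 0.00, D.y = 0.00 ✓; |LD| = 50.50 ✓; ∠(FD, DL) = 90.00° ✓; |FD| = 11.00 ✓; bearing(F→V) − bearing(F→D) = 63.00° ✓; |FV| = 11.00 ✓; ∠(FV, VC) = 90.00° ✓; |VC| = 15.70 ✗.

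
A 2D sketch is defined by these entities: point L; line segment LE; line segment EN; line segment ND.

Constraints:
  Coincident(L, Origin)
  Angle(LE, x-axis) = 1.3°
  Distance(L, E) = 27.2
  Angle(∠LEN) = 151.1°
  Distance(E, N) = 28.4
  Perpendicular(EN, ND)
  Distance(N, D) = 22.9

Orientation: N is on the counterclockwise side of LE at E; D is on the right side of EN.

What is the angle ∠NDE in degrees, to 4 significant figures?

51.12°

L is at the origin; LE runs at 1.3° with length 27.2, so E = 27.2·(cos 1.3°, sin 1.3°) = (27.19, 0.6171). ∠LEN = 151.1°, so EN runs at 1.3° + (180° − 151.1°) = 30.20° from the x-axis; with |EN| = 28.4, N = E + 28.4·(cos 30.20°, sin 30.20°) = (51.74, 14.90). The perpendicularity gives ND at right angles to EN; with |ND| = 22.9 on the right of EN, D = N + 22.9·(0.5030, -0.8643) = (63.26, -4.889). Then cos ∠NDE = DN·DE / (|DN||DE|), giving 51.12°.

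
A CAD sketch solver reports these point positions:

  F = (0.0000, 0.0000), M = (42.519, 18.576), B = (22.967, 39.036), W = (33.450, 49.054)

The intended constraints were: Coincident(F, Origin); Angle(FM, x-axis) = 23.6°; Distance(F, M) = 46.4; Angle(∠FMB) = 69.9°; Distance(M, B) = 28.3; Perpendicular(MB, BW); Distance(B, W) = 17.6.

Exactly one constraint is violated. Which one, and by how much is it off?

Distance(B, W) = 17.6 — off by 3.10.

F = (0.00, 0.00) ✓; FM at 23.60° ✓; |FM| = 46.40 ✓; ∠FMB = 69.90° ✓; |MB| = 28.30 ✓; ∠(MB, BW) = 90.00° ✓; |BW| = 14.50 ✗.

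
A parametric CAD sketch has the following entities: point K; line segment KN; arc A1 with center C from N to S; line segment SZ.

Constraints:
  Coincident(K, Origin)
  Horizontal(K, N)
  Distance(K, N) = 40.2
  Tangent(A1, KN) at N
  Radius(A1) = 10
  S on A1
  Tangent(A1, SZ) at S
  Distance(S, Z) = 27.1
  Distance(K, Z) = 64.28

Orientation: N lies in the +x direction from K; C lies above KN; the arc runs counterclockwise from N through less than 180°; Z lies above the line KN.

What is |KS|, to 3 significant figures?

50.9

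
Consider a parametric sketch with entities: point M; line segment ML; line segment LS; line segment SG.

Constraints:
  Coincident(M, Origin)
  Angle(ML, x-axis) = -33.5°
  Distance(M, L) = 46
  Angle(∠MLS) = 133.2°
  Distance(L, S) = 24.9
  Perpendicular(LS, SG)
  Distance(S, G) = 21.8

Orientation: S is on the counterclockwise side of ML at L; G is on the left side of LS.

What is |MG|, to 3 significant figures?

57.6

∠MLS = 133.2°, so LS runs at -33.5° + (180° − 133.2°) = 13.3° from the x-axis; with |LS| = 24.9, S = L + 24.9·(cos 13.3°, sin 13.3°) = (62.6, -19.7). LS is perpendicular to SG; with |SG| = 21.8 on the left of LS, G = S + 21.8·(-0.230, 0.973) = (57.6, 1.55). Then |MG| = |G − M| = 57.6.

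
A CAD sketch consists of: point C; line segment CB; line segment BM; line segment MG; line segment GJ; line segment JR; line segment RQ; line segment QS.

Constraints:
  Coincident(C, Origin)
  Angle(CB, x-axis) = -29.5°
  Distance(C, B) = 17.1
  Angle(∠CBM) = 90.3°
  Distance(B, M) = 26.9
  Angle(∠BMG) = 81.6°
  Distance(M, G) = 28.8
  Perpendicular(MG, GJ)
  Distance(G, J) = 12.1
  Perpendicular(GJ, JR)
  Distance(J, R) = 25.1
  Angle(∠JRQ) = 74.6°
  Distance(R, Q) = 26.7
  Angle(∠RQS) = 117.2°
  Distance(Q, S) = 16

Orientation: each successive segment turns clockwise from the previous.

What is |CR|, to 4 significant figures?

21.00

The perpendicularity gives GJ at right angles to MG, so GJ runs at 52.40°; with |GJ| = 12.1, J = (-13.68, -4.743). GJ is perpendicular to JR, so JR runs at -37.60°; with |JR| = 25.1, R = (6.211, -20.06). Then |CR| = |R − C| = 21.00.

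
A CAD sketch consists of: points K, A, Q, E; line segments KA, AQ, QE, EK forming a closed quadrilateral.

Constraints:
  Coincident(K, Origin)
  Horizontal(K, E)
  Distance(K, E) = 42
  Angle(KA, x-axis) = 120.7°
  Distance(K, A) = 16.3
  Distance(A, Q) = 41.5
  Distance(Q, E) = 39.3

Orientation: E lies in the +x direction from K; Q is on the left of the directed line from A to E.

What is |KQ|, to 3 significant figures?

45.0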